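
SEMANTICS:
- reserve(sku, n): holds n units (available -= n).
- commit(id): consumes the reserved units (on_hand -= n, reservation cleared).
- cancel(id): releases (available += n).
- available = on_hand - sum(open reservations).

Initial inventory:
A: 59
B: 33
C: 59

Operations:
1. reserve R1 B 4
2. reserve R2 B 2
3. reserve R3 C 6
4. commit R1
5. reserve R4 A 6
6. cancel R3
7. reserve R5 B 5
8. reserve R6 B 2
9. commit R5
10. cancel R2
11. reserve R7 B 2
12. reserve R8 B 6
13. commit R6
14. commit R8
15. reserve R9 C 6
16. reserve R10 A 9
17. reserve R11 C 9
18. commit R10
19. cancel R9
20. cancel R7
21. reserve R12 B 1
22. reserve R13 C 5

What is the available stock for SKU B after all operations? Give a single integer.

Step 1: reserve R1 B 4 -> on_hand[A=59 B=33 C=59] avail[A=59 B=29 C=59] open={R1}
Step 2: reserve R2 B 2 -> on_hand[A=59 B=33 C=59] avail[A=59 B=27 C=59] open={R1,R2}
Step 3: reserve R3 C 6 -> on_hand[A=59 B=33 C=59] avail[A=59 B=27 C=53] open={R1,R2,R3}
Step 4: commit R1 -> on_hand[A=59 B=29 C=59] avail[A=59 B=27 C=53] open={R2,R3}
Step 5: reserve R4 A 6 -> on_hand[A=59 B=29 C=59] avail[A=53 B=27 C=53] open={R2,R3,R4}
Step 6: cancel R3 -> on_hand[A=59 B=29 C=59] avail[A=53 B=27 C=59] open={R2,R4}
Step 7: reserve R5 B 5 -> on_hand[A=59 B=29 C=59] avail[A=53 B=22 C=59] open={R2,R4,R5}
Step 8: reserve R6 B 2 -> on_hand[A=59 B=29 C=59] avail[A=53 B=20 C=59] open={R2,R4,R5,R6}
Step 9: commit R5 -> on_hand[A=59 B=24 C=59] avail[A=53 B=20 C=59] open={R2,R4,R6}
Step 10: cancel R2 -> on_hand[A=59 B=24 C=59] avail[A=53 B=22 C=59] open={R4,R6}
Step 11: reserve R7 B 2 -> on_hand[A=59 B=24 C=59] avail[A=53 B=20 C=59] open={R4,R6,R7}
Step 12: reserve R8 B 6 -> on_hand[A=59 B=24 C=59] avail[A=53 B=14 C=59] open={R4,R6,R7,R8}
Step 13: commit R6 -> on_hand[A=59 B=22 C=59] avail[A=53 B=14 C=59] open={R4,R7,R8}
Step 14: commit R8 -> on_hand[A=59 B=16 C=59] avail[A=53 B=14 C=59] open={R4,R7}
Step 15: reserve R9 C 6 -> on_hand[A=59 B=16 C=59] avail[A=53 B=14 C=53] open={R4,R7,R9}
Step 16: reserve R10 A 9 -> on_hand[A=59 B=16 C=59] avail[A=44 B=14 C=53] open={R10,R4,R7,R9}
Step 17: reserve R11 C 9 -> on_hand[A=59 B=16 C=59] avail[A=44 B=14 C=44] open={R10,R11,R4,R7,R9}
Step 18: commit R10 -> on_hand[A=50 B=16 C=59] avail[A=44 B=14 C=44] open={R11,R4,R7,R9}
Step 19: cancel R9 -> on_hand[A=50 B=16 C=59] avail[A=44 B=14 C=50] open={R11,R4,R7}
Step 20: cancel R7 -> on_hand[A=50 B=16 C=59] avail[A=44 B=16 C=50] open={R11,R4}
Step 21: reserve R12 B 1 -> on_hand[A=50 B=16 C=59] avail[A=44 B=15 C=50] open={R11,R12,R4}
Step 22: reserve R13 C 5 -> on_hand[A=50 B=16 C=59] avail[A=44 B=15 C=45] open={R11,R12,R13,R4}
Final available[B] = 15

Answer: 15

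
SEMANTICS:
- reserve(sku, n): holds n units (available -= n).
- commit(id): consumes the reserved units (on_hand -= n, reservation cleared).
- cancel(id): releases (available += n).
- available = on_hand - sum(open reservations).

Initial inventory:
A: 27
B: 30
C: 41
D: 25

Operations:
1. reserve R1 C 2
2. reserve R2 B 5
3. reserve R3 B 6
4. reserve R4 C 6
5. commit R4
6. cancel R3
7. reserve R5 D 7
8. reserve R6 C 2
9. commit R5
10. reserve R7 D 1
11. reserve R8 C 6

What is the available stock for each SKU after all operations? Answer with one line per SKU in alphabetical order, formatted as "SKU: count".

Step 1: reserve R1 C 2 -> on_hand[A=27 B=30 C=41 D=25] avail[A=27 B=30 C=39 D=25] open={R1}
Step 2: reserve R2 B 5 -> on_hand[A=27 B=30 C=41 D=25] avail[A=27 B=25 C=39 D=25] open={R1,R2}
Step 3: reserve R3 B 6 -> on_hand[A=27 B=30 C=41 D=25] avail[A=27 B=19 C=39 D=25] open={R1,R2,R3}
Step 4: reserve R4 C 6 -> on_hand[A=27 B=30 C=41 D=25] avail[A=27 B=19 C=33 D=25] open={R1,R2,R3,R4}
Step 5: commit R4 -> on_hand[A=27 B=30 C=35 D=25] avail[A=27 B=19 C=33 D=25] open={R1,R2,R3}
Step 6: cancel R3 -> on_hand[A=27 B=30 C=35 D=25] avail[A=27 B=25 C=33 D=25] open={R1,R2}
Step 7: reserve R5 D 7 -> on_hand[A=27 B=30 C=35 D=25] avail[A=27 B=25 C=33 D=18] open={R1,R2,R5}
Step 8: reserve R6 C 2 -> on_hand[A=27 B=30 C=35 D=25] avail[A=27 B=25 C=31 D=18] open={R1,R2,R5,R6}
Step 9: commit R5 -> on_hand[A=27 B=30 C=35 D=18] avail[A=27 B=25 C=31 D=18] open={R1,R2,R6}
Step 10: reserve R7 D 1 -> on_hand[A=27 B=30 C=35 D=18] avail[A=27 B=25 C=31 D=17] open={R1,R2,R6,R7}
Step 11: reserve R8 C 6 -> on_hand[A=27 B=30 C=35 D=18] avail[A=27 B=25 C=25 D=17] open={R1,R2,R6,R7,R8}

Answer: A: 27
B: 25
C: 25
D: 17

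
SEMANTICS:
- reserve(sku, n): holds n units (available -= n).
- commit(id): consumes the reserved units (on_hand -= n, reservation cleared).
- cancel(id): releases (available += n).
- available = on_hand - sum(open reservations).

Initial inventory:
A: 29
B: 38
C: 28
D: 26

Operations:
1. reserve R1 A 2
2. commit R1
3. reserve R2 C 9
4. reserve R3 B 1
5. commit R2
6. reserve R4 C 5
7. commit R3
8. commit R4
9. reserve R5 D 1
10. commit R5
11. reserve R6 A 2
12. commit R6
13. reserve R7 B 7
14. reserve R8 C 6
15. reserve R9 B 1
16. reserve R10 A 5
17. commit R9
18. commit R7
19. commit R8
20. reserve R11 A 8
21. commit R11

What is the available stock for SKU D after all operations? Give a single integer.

Answer: 25

Derivation:
Step 1: reserve R1 A 2 -> on_hand[A=29 B=38 C=28 D=26] avail[A=27 B=38 C=28 D=26] open={R1}
Step 2: commit R1 -> on_hand[A=27 B=38 C=28 D=26] avail[A=27 B=38 C=28 D=26] open={}
Step 3: reserve R2 C 9 -> on_hand[A=27 B=38 C=28 D=26] avail[A=27 B=38 C=19 D=26] open={R2}
Step 4: reserve R3 B 1 -> on_hand[A=27 B=38 C=28 D=26] avail[A=27 B=37 C=19 D=26] open={R2,R3}
Step 5: commit R2 -> on_hand[A=27 B=38 C=19 D=26] avail[A=27 B=37 C=19 D=26] open={R3}
Step 6: reserve R4 C 5 -> on_hand[A=27 B=38 C=19 D=26] avail[A=27 B=37 C=14 D=26] open={R3,R4}
Step 7: commit R3 -> on_hand[A=27 B=37 C=19 D=26] avail[A=27 B=37 C=14 D=26] open={R4}
Step 8: commit R4 -> on_hand[A=27 B=37 C=14 D=26] avail[A=27 B=37 C=14 D=26] open={}
Step 9: reserve R5 D 1 -> on_hand[A=27 B=37 C=14 D=26] avail[A=27 B=37 C=14 D=25] open={R5}
Step 10: commit R5 -> on_hand[A=27 B=37 C=14 D=25] avail[A=27 B=37 C=14 D=25] open={}
Step 11: reserve R6 A 2 -> on_hand[A=27 B=37 C=14 D=25] avail[A=25 B=37 C=14 D=25] open={R6}
Step 12: commit R6 -> on_hand[A=25 B=37 C=14 D=25] avail[A=25 B=37 C=14 D=25] open={}
Step 13: reserve R7 B 7 -> on_hand[A=25 B=37 C=14 D=25] avail[A=25 B=30 C=14 D=25] open={R7}
Step 14: reserve R8 C 6 -> on_hand[A=25 B=37 C=14 D=25] avail[A=25 B=30 C=8 D=25] open={R7,R8}
Step 15: reserve R9 B 1 -> on_hand[A=25 B=37 C=14 D=25] avail[A=25 B=29 C=8 D=25] open={R7,R8,R9}
Step 16: reserve R10 A 5 -> on_hand[A=25 B=37 C=14 D=25] avail[A=20 B=29 C=8 D=25] open={R10,R7,R8,R9}
Step 17: commit R9 -> on_hand[A=25 B=36 C=14 D=25] avail[A=20 B=29 C=8 D=25] open={R10,R7,R8}
Step 18: commit R7 -> on_hand[A=25 B=29 C=14 D=25] avail[A=20 B=29 C=8 D=25] open={R10,R8}
Step 19: commit R8 -> on_hand[A=25 B=29 C=8 D=25] avail[A=20 B=29 C=8 D=25] open={R10}
Step 20: reserve R11 A 8 -> on_hand[A=25 B=29 C=8 D=25] avail[A=12 B=29 C=8 D=25] open={R10,R11}
Step 21: commit R11 -> on_hand[A=17 B=29 C=8 D=25] avail[A=12 B=29 C=8 D=25] open={R10}
Final available[D] = 25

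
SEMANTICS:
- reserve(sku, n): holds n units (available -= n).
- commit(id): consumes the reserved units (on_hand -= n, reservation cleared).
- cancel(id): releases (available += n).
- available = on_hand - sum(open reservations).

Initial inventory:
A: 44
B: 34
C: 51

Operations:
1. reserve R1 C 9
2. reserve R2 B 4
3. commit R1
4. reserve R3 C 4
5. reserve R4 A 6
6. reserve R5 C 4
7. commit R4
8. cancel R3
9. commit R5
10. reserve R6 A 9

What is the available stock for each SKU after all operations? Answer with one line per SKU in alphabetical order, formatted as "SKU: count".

Answer: A: 29
B: 30
C: 38

Derivation:
Step 1: reserve R1 C 9 -> on_hand[A=44 B=34 C=51] avail[A=44 B=34 C=42] open={R1}
Step 2: reserve R2 B 4 -> on_hand[A=44 B=34 C=51] avail[A=44 B=30 C=42] open={R1,R2}
Step 3: commit R1 -> on_hand[A=44 B=34 C=42] avail[A=44 B=30 C=42] open={R2}
Step 4: reserve R3 C 4 -> on_hand[A=44 B=34 C=42] avail[A=44 B=30 C=38] open={R2,R3}
Step 5: reserve R4 A 6 -> on_hand[A=44 B=34 C=42] avail[A=38 B=30 C=38] open={R2,R3,R4}
Step 6: reserve R5 C 4 -> on_hand[A=44 B=34 C=42] avail[A=38 B=30 C=34] open={R2,R3,R4,R5}
Step 7: commit R4 -> on_hand[A=38 B=34 C=42] avail[A=38 B=30 C=34] open={R2,R3,R5}
Step 8: cancel R3 -> on_hand[A=38 B=34 C=42] avail[A=38 B=30 C=38] open={R2,R5}
Step 9: commit R5 -> on_hand[A=38 B=34 C=38] avail[A=38 B=30 C=38] open={R2}
Step 10: reserve R6 A 9 -> on_hand[A=38 B=34 C=38] avail[A=29 B=30 C=38] open={R2,R6}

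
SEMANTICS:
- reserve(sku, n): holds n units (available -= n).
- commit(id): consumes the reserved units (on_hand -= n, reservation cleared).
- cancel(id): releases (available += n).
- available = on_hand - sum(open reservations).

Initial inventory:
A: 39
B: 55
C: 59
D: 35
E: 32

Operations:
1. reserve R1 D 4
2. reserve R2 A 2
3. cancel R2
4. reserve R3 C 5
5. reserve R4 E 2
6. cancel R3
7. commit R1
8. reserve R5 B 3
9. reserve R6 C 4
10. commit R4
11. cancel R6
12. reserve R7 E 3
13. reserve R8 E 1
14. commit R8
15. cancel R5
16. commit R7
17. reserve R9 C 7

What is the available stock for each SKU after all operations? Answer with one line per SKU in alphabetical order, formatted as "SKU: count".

Step 1: reserve R1 D 4 -> on_hand[A=39 B=55 C=59 D=35 E=32] avail[A=39 B=55 C=59 D=31 E=32] open={R1}
Step 2: reserve R2 A 2 -> on_hand[A=39 B=55 C=59 D=35 E=32] avail[A=37 B=55 C=59 D=31 E=32] open={R1,R2}
Step 3: cancel R2 -> on_hand[A=39 B=55 C=59 D=35 E=32] avail[A=39 B=55 C=59 D=31 E=32] open={R1}
Step 4: reserve R3 C 5 -> on_hand[A=39 B=55 C=59 D=35 E=32] avail[A=39 B=55 C=54 D=31 E=32] open={R1,R3}
Step 5: reserve R4 E 2 -> on_hand[A=39 B=55 C=59 D=35 E=32] avail[A=39 B=55 C=54 D=31 E=30] open={R1,R3,R4}
Step 6: cancel R3 -> on_hand[A=39 B=55 C=59 D=35 E=32] avail[A=39 B=55 C=59 D=31 E=30] open={R1,R4}
Step 7: commit R1 -> on_hand[A=39 B=55 C=59 D=31 E=32] avail[A=39 B=55 C=59 D=31 E=30] open={R4}
Step 8: reserve R5 B 3 -> on_hand[A=39 B=55 C=59 D=31 E=32] avail[A=39 B=52 C=59 D=31 E=30] open={R4,R5}
Step 9: reserve R6 C 4 -> on_hand[A=39 B=55 C=59 D=31 E=32] avail[A=39 B=52 C=55 D=31 E=30] open={R4,R5,R6}
Step 10: commit R4 -> on_hand[A=39 B=55 C=59 D=31 E=30] avail[A=39 B=52 C=55 D=31 E=30] open={R5,R6}
Step 11: cancel R6 -> on_hand[A=39 B=55 C=59 D=31 E=30] avail[A=39 B=52 C=59 D=31 E=30] open={R5}
Step 12: reserve R7 E 3 -> on_hand[A=39 B=55 C=59 D=31 E=30] avail[A=39 B=52 C=59 D=31 E=27] open={R5,R7}
Step 13: reserve R8 E 1 -> on_hand[A=39 B=55 C=59 D=31 E=30] avail[A=39 B=52 C=59 D=31 E=26] open={R5,R7,R8}
Step 14: commit R8 -> on_hand[A=39 B=55 C=59 D=31 E=29] avail[A=39 B=52 C=59 D=31 E=26] open={R5,R7}
Step 15: cancel R5 -> on_hand[A=39 B=55 C=59 D=31 E=29] avail[A=39 B=55 C=59 D=31 E=26] open={R7}
Step 16: commit R7 -> on_hand[A=39 B=55 C=59 D=31 E=26] avail[A=39 B=55 C=59 D=31 E=26] open={}
Step 17: reserve R9 C 7 -> on_hand[A=39 B=55 C=59 D=31 E=26] avail[A=39 B=55 C=52 D=31 E=26] open={R9}

Answer: A: 39
B: 55
C: 52
D: 31
E: 26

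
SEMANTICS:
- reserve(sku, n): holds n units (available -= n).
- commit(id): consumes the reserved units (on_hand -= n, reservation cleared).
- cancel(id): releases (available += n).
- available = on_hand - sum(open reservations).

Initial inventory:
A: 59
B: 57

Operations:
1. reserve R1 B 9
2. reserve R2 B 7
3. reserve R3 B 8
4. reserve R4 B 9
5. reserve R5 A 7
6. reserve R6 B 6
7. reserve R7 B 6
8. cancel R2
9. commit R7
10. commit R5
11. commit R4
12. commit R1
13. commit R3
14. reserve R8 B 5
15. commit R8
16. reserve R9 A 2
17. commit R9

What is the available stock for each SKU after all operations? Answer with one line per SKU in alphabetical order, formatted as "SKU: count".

Step 1: reserve R1 B 9 -> on_hand[A=59 B=57] avail[A=59 B=48] open={R1}
Step 2: reserve R2 B 7 -> on_hand[A=59 B=57] avail[A=59 B=41] open={R1,R2}
Step 3: reserve R3 B 8 -> on_hand[A=59 B=57] avail[A=59 B=33] open={R1,R2,R3}
Step 4: reserve R4 B 9 -> on_hand[A=59 B=57] avail[A=59 B=24] open={R1,R2,R3,R4}
Step 5: reserve R5 A 7 -> on_hand[A=59 B=57] avail[A=52 B=24] open={R1,R2,R3,R4,R5}
Step 6: reserve R6 B 6 -> on_hand[A=59 B=57] avail[A=52 B=18] open={R1,R2,R3,R4,R5,R6}
Step 7: reserve R7 B 6 -> on_hand[A=59 B=57] avail[A=52 B=12] open={R1,R2,R3,R4,R5,R6,R7}
Step 8: cancel R2 -> on_hand[A=59 B=57] avail[A=52 B=19] open={R1,R3,R4,R5,R6,R7}
Step 9: commit R7 -> on_hand[A=59 B=51] avail[A=52 B=19] open={R1,R3,R4,R5,R6}
Step 10: commit R5 -> on_hand[A=52 B=51] avail[A=52 B=19] open={R1,R3,R4,R6}
Step 11: commit R4 -> on_hand[A=52 B=42] avail[A=52 B=19] open={R1,R3,R6}
Step 12: commit R1 -> on_hand[A=52 B=33] avail[A=52 B=19] open={R3,R6}
Step 13: commit R3 -> on_hand[A=52 B=25] avail[A=52 B=19] open={R6}
Step 14: reserve R8 B 5 -> on_hand[A=52 B=25] avail[A=52 B=14] open={R6,R8}
Step 15: commit R8 -> on_hand[A=52 B=20] avail[A=52 B=14] open={R6}
Step 16: reserve R9 A 2 -> on_hand[A=52 B=20] avail[A=50 B=14] open={R6,R9}
Step 17: commit R9 -> on_hand[A=50 B=20] avail[A=50 B=14] open={R6}

Answer: A: 50
B: 14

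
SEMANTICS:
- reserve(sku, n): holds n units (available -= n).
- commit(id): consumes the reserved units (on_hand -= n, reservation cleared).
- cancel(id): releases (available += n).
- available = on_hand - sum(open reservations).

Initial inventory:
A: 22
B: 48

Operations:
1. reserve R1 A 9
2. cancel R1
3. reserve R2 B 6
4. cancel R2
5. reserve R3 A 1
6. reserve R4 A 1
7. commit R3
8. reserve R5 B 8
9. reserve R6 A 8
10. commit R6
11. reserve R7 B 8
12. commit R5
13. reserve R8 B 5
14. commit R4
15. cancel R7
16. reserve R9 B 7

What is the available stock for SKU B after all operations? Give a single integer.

Step 1: reserve R1 A 9 -> on_hand[A=22 B=48] avail[A=13 B=48] open={R1}
Step 2: cancel R1 -> on_hand[A=22 B=48] avail[A=22 B=48] open={}
Step 3: reserve R2 B 6 -> on_hand[A=22 B=48] avail[A=22 B=42] open={R2}
Step 4: cancel R2 -> on_hand[A=22 B=48] avail[A=22 B=48] open={}
Step 5: reserve R3 A 1 -> on_hand[A=22 B=48] avail[A=21 B=48] open={R3}
Step 6: reserve R4 A 1 -> on_hand[A=22 B=48] avail[A=20 B=48] open={R3,R4}
Step 7: commit R3 -> on_hand[A=21 B=48] avail[A=20 B=48] open={R4}
Step 8: reserve R5 B 8 -> on_hand[A=21 B=48] avail[A=20 B=40] open={R4,R5}
Step 9: reserve R6 A 8 -> on_hand[A=21 B=48] avail[A=12 B=40] open={R4,R5,R6}
Step 10: commit R6 -> on_hand[A=13 B=48] avail[A=12 B=40] open={R4,R5}
Step 11: reserve R7 B 8 -> on_hand[A=13 B=48] avail[A=12 B=32] open={R4,R5,R7}
Step 12: commit R5 -> on_hand[A=13 B=40] avail[A=12 B=32] open={R4,R7}
Step 13: reserve R8 B 5 -> on_hand[A=13 B=40] avail[A=12 B=27] open={R4,R7,R8}
Step 14: commit R4 -> on_hand[A=12 B=40] avail[A=12 B=27] open={R7,R8}
Step 15: cancel R7 -> on_hand[A=12 B=40] avail[A=12 B=35] open={R8}
Step 16: reserve R9 B 7 -> on_hand[A=12 B=40] avail[A=12 B=28] open={R8,R9}
Final available[B] = 28

Answer: 28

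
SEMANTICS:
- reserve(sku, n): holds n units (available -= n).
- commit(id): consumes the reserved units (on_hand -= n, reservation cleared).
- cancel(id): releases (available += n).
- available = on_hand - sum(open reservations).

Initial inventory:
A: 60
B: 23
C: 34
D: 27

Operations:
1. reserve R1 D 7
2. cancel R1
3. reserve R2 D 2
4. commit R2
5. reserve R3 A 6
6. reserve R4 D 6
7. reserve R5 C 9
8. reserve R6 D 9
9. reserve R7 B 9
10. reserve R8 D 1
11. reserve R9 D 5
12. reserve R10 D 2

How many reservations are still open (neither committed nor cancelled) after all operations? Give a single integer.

Answer: 8

Derivation:
Step 1: reserve R1 D 7 -> on_hand[A=60 B=23 C=34 D=27] avail[A=60 B=23 C=34 D=20] open={R1}
Step 2: cancel R1 -> on_hand[A=60 B=23 C=34 D=27] avail[A=60 B=23 C=34 D=27] open={}
Step 3: reserve R2 D 2 -> on_hand[A=60 B=23 C=34 D=27] avail[A=60 B=23 C=34 D=25] open={R2}
Step 4: commit R2 -> on_hand[A=60 B=23 C=34 D=25] avail[A=60 B=23 C=34 D=25] open={}
Step 5: reserve R3 A 6 -> on_hand[A=60 B=23 C=34 D=25] avail[A=54 B=23 C=34 D=25] open={R3}
Step 6: reserve R4 D 6 -> on_hand[A=60 B=23 C=34 D=25] avail[A=54 B=23 C=34 D=19] open={R3,R4}
Step 7: reserve R5 C 9 -> on_hand[A=60 B=23 C=34 D=25] avail[A=54 B=23 C=25 D=19] open={R3,R4,R5}
Step 8: reserve R6 D 9 -> on_hand[A=60 B=23 C=34 D=25] avail[A=54 B=23 C=25 D=10] open={R3,R4,R5,R6}
Step 9: reserve R7 B 9 -> on_hand[A=60 B=23 C=34 D=25] avail[A=54 B=14 C=25 D=10] open={R3,R4,R5,R6,R7}
Step 10: reserve R8 D 1 -> on_hand[A=60 B=23 C=34 D=25] avail[A=54 B=14 C=25 D=9] open={R3,R4,R5,R6,R7,R8}
Step 11: reserve R9 D 5 -> on_hand[A=60 B=23 C=34 D=25] avail[A=54 B=14 C=25 D=4] open={R3,R4,R5,R6,R7,R8,R9}
Step 12: reserve R10 D 2 -> on_hand[A=60 B=23 C=34 D=25] avail[A=54 B=14 C=25 D=2] open={R10,R3,R4,R5,R6,R7,R8,R9}
Open reservations: ['R10', 'R3', 'R4', 'R5', 'R6', 'R7', 'R8', 'R9'] -> 8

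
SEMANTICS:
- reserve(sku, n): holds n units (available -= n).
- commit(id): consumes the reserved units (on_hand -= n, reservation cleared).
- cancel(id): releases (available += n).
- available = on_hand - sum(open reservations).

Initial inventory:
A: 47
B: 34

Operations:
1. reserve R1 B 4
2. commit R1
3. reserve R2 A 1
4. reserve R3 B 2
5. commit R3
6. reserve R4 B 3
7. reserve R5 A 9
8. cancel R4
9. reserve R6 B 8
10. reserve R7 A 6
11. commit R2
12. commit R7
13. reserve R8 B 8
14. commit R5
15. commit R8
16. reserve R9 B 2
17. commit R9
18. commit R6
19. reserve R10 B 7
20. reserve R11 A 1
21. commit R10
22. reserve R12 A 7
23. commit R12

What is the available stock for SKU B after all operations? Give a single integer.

Answer: 3

Derivation:
Step 1: reserve R1 B 4 -> on_hand[A=47 B=34] avail[A=47 B=30] open={R1}
Step 2: commit R1 -> on_hand[A=47 B=30] avail[A=47 B=30] open={}
Step 3: reserve R2 A 1 -> on_hand[A=47 B=30] avail[A=46 B=30] open={R2}
Step 4: reserve R3 B 2 -> on_hand[A=47 B=30] avail[A=46 B=28] open={R2,R3}
Step 5: commit R3 -> on_hand[A=47 B=28] avail[A=46 B=28] open={R2}
Step 6: reserve R4 B 3 -> on_hand[A=47 B=28] avail[A=46 B=25] open={R2,R4}
Step 7: reserve R5 A 9 -> on_hand[A=47 B=28] avail[A=37 B=25] open={R2,R4,R5}
Step 8: cancel R4 -> on_hand[A=47 B=28] avail[A=37 B=28] open={R2,R5}
Step 9: reserve R6 B 8 -> on_hand[A=47 B=28] avail[A=37 B=20] open={R2,R5,R6}
Step 10: reserve R7 A 6 -> on_hand[A=47 B=28] avail[A=31 B=20] open={R2,R5,R6,R7}
Step 11: commit R2 -> on_hand[A=46 B=28] avail[A=31 B=20] open={R5,R6,R7}
Step 12: commit R7 -> on_hand[A=40 B=28] avail[A=31 B=20] open={R5,R6}
Step 13: reserve R8 B 8 -> on_hand[A=40 B=28] avail[A=31 B=12] open={R5,R6,R8}
Step 14: commit R5 -> on_hand[A=31 B=28] avail[A=31 B=12] open={R6,R8}
Step 15: commit R8 -> on_hand[A=31 B=20] avail[A=31 B=12] open={R6}
Step 16: reserve R9 B 2 -> on_hand[A=31 B=20] avail[A=31 B=10] open={R6,R9}
Step 17: commit R9 -> on_hand[A=31 B=18] avail[A=31 B=10] open={R6}
Step 18: commit R6 -> on_hand[A=31 B=10] avail[A=31 B=10] open={}
Step 19: reserve R10 B 7 -> on_hand[A=31 B=10] avail[A=31 B=3] open={R10}
Step 20: reserve R11 A 1 -> on_hand[A=31 B=10] avail[A=30 B=3] open={R10,R11}
Step 21: commit R10 -> on_hand[A=31 B=3] avail[A=30 B=3] open={R11}
Step 22: reserve R12 A 7 -> on_hand[A=31 B=3] avail[A=23 B=3] open={R11,R12}
Step 23: commit R12 -> on_hand[A=24 B=3] avail[A=23 B=3] open={R11}
Final available[B] = 3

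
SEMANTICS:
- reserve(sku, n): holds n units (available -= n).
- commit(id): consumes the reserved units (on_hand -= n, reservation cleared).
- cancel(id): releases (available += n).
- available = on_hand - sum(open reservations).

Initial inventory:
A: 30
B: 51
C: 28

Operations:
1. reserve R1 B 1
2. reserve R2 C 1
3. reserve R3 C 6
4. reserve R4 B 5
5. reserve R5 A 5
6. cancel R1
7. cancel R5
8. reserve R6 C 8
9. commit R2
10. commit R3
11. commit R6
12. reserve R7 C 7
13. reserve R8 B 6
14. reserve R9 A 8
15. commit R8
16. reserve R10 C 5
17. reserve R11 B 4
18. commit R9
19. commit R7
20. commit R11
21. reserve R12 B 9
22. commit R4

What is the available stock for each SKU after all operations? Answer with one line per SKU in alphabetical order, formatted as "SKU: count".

Step 1: reserve R1 B 1 -> on_hand[A=30 B=51 C=28] avail[A=30 B=50 C=28] open={R1}
Step 2: reserve R2 C 1 -> on_hand[A=30 B=51 C=28] avail[A=30 B=50 C=27] open={R1,R2}
Step 3: reserve R3 C 6 -> on_hand[A=30 B=51 C=28] avail[A=30 B=50 C=21] open={R1,R2,R3}
Step 4: reserve R4 B 5 -> on_hand[A=30 B=51 C=28] avail[A=30 B=45 C=21] open={R1,R2,R3,R4}
Step 5: reserve R5 A 5 -> on_hand[A=30 B=51 C=28] avail[A=25 B=45 C=21] open={R1,R2,R3,R4,R5}
Step 6: cancel R1 -> on_hand[A=30 B=51 C=28] avail[A=25 B=46 C=21] open={R2,R3,R4,R5}
Step 7: cancel R5 -> on_hand[A=30 B=51 C=28] avail[A=30 B=46 C=21] open={R2,R3,R4}
Step 8: reserve R6 C 8 -> on_hand[A=30 B=51 C=28] avail[A=30 B=46 C=13] open={R2,R3,R4,R6}
Step 9: commit R2 -> on_hand[A=30 B=51 C=27] avail[A=30 B=46 C=13] open={R3,R4,R6}
Step 10: commit R3 -> on_hand[A=30 B=51 C=21] avail[A=30 B=46 C=13] open={R4,R6}
Step 11: commit R6 -> on_hand[A=30 B=51 C=13] avail[A=30 B=46 C=13] open={R4}
Step 12: reserve R7 C 7 -> on_hand[A=30 B=51 C=13] avail[A=30 B=46 C=6] open={R4,R7}
Step 13: reserve R8 B 6 -> on_hand[A=30 B=51 C=13] avail[A=30 B=40 C=6] open={R4,R7,R8}
Step 14: reserve R9 A 8 -> on_hand[A=30 B=51 C=13] avail[A=22 B=40 C=6] open={R4,R7,R8,R9}
Step 15: commit R8 -> on_hand[A=30 B=45 C=13] avail[A=22 B=40 C=6] open={R4,R7,R9}
Step 16: reserve R10 C 5 -> on_hand[A=30 B=45 C=13] avail[A=22 B=40 C=1] open={R10,R4,R7,R9}
Step 17: reserve R11 B 4 -> on_hand[A=30 B=45 C=13] avail[A=22 B=36 C=1] open={R10,R11,R4,R7,R9}
Step 18: commit R9 -> on_hand[A=22 B=45 C=13] avail[A=22 B=36 C=1] open={R10,R11,R4,R7}
Step 19: commit R7 -> on_hand[A=22 B=45 C=6] avail[A=22 B=36 C=1] open={R10,R11,R4}
Step 20: commit R11 -> on_hand[A=22 B=41 C=6] avail[A=22 B=36 C=1] open={R10,R4}
Step 21: reserve R12 B 9 -> on_hand[A=22 B=41 C=6] avail[A=22 B=27 C=1] open={R10,R12,R4}
Step 22: commit R4 -> on_hand[A=22 B=36 C=6] avail[A=22 B=27 C=1] open={R10,R12}

Answer: A: 22
B: 27
C: 1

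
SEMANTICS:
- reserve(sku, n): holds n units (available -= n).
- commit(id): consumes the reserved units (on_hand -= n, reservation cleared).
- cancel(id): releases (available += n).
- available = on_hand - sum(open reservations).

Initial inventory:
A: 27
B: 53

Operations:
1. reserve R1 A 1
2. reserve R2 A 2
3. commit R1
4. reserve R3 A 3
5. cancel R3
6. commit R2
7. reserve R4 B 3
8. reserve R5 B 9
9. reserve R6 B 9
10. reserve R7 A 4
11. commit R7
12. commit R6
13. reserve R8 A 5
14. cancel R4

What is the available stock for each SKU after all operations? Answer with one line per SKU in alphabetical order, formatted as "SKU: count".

Step 1: reserve R1 A 1 -> on_hand[A=27 B=53] avail[A=26 B=53] open={R1}
Step 2: reserve R2 A 2 -> on_hand[A=27 B=53] avail[A=24 B=53] open={R1,R2}
Step 3: commit R1 -> on_hand[A=26 B=53] avail[A=24 B=53] open={R2}
Step 4: reserve R3 A 3 -> on_hand[A=26 B=53] avail[A=21 B=53] open={R2,R3}
Step 5: cancel R3 -> on_hand[A=26 B=53] avail[A=24 B=53] open={R2}
Step 6: commit R2 -> on_hand[A=24 B=53] avail[A=24 B=53] open={}
Step 7: reserve R4 B 3 -> on_hand[A=24 B=53] avail[A=24 B=50] open={R4}
Step 8: reserve R5 B 9 -> on_hand[A=24 B=53] avail[A=24 B=41] open={R4,R5}
Step 9: reserve R6 B 9 -> on_hand[A=24 B=53] avail[A=24 B=32] open={R4,R5,R6}
Step 10: reserve R7 A 4 -> on_hand[A=24 B=53] avail[A=20 B=32] open={R4,R5,R6,R7}
Step 11: commit R7 -> on_hand[A=20 B=53] avail[A=20 B=32] open={R4,R5,R6}
Step 12: commit R6 -> on_hand[A=20 B=44] avail[A=20 B=32] open={R4,R5}
Step 13: reserve R8 A 5 -> on_hand[A=20 B=44] avail[A=15 B=32] open={R4,R5,R8}
Step 14: cancel R4 -> on_hand[A=20 B=44] avail[A=15 B=35] open={R5,R8}

Answer: A: 15
B: 35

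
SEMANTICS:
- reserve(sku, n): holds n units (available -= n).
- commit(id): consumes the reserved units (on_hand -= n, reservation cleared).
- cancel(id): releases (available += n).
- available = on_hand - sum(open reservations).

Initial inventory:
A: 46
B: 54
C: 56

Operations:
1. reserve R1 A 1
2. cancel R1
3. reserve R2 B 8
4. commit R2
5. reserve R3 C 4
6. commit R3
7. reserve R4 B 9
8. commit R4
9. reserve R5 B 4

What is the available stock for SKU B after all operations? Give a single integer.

Step 1: reserve R1 A 1 -> on_hand[A=46 B=54 C=56] avail[A=45 B=54 C=56] open={R1}
Step 2: cancel R1 -> on_hand[A=46 B=54 C=56] avail[A=46 B=54 C=56] open={}
Step 3: reserve R2 B 8 -> on_hand[A=46 B=54 C=56] avail[A=46 B=46 C=56] open={R2}
Step 4: commit R2 -> on_hand[A=46 B=46 C=56] avail[A=46 B=46 C=56] open={}
Step 5: reserve R3 C 4 -> on_hand[A=46 B=46 C=56] avail[A=46 B=46 C=52] open={R3}
Step 6: commit R3 -> on_hand[A=46 B=46 C=52] avail[A=46 B=46 C=52] open={}
Step 7: reserve R4 B 9 -> on_hand[A=46 B=46 C=52] avail[A=46 B=37 C=52] open={R4}
Step 8: commit R4 -> on_hand[A=46 B=37 C=52] avail[A=46 B=37 C=52] open={}
Step 9: reserve R5 B 4 -> on_hand[A=46 B=37 C=52] avail[A=46 B=33 C=52] open={R5}
Final available[B] = 33

Answer: 33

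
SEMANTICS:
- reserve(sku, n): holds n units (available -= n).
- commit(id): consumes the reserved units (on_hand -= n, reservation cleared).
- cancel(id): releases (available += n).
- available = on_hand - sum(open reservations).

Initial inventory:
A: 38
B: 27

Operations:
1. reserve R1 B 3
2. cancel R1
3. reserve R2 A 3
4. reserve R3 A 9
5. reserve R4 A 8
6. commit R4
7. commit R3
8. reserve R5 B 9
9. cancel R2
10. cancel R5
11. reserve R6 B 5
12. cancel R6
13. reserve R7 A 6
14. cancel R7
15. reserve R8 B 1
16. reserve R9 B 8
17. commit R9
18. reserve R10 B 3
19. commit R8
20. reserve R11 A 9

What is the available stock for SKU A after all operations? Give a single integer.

Answer: 12

Derivation:
Step 1: reserve R1 B 3 -> on_hand[A=38 B=27] avail[A=38 B=24] open={R1}
Step 2: cancel R1 -> on_hand[A=38 B=27] avail[A=38 B=27] open={}
Step 3: reserve R2 A 3 -> on_hand[A=38 B=27] avail[A=35 B=27] open={R2}
Step 4: reserve R3 A 9 -> on_hand[A=38 B=27] avail[A=26 B=27] open={R2,R3}
Step 5: reserve R4 A 8 -> on_hand[A=38 B=27] avail[A=18 B=27] open={R2,R3,R4}
Step 6: commit R4 -> on_hand[A=30 B=27] avail[A=18 B=27] open={R2,R3}
Step 7: commit R3 -> on_hand[A=21 B=27] avail[A=18 B=27] open={R2}
Step 8: reserve R5 B 9 -> on_hand[A=21 B=27] avail[A=18 B=18] open={R2,R5}
Step 9: cancel R2 -> on_hand[A=21 B=27] avail[A=21 B=18] open={R5}
Step 10: cancel R5 -> on_hand[A=21 B=27] avail[A=21 B=27] open={}
Step 11: reserve R6 B 5 -> on_hand[A=21 B=27] avail[A=21 B=22] open={R6}
Step 12: cancel R6 -> on_hand[A=21 B=27] avail[A=21 B=27] open={}
Step 13: reserve R7 A 6 -> on_hand[A=21 B=27] avail[A=15 B=27] open={R7}
Step 14: cancel R7 -> on_hand[A=21 B=27] avail[A=21 B=27] open={}
Step 15: reserve R8 B 1 -> on_hand[A=21 B=27] avail[A=21 B=26] open={R8}
Step 16: reserve R9 B 8 -> on_hand[A=21 B=27] avail[A=21 B=18] open={R8,R9}
Step 17: commit R9 -> on_hand[A=21 B=19] avail[A=21 B=18] open={R8}
Step 18: reserve R10 B 3 -> on_hand[A=21 B=19] avail[A=21 B=15] open={R10,R8}
Step 19: commit R8 -> on_hand[A=21 B=18] avail[A=21 B=15] open={R10}
Step 20: reserve R11 A 9 -> on_hand[A=21 B=18] avail[A=12 B=15] open={R10,R11}
Final available[A] = 12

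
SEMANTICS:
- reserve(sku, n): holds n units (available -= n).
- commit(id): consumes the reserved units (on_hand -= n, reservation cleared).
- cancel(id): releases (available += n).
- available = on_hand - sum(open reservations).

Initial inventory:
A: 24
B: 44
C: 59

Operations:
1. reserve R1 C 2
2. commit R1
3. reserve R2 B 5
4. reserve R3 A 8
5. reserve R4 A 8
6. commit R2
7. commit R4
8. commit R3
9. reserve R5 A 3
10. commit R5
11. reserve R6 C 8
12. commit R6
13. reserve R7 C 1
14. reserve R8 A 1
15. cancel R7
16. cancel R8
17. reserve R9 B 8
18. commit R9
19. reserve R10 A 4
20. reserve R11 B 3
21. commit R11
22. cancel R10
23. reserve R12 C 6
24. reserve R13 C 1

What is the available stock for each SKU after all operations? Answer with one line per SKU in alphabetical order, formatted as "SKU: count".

Step 1: reserve R1 C 2 -> on_hand[A=24 B=44 C=59] avail[A=24 B=44 C=57] open={R1}
Step 2: commit R1 -> on_hand[A=24 B=44 C=57] avail[A=24 B=44 C=57] open={}
Step 3: reserve R2 B 5 -> on_hand[A=24 B=44 C=57] avail[A=24 B=39 C=57] open={R2}
Step 4: reserve R3 A 8 -> on_hand[A=24 B=44 C=57] avail[A=16 B=39 C=57] open={R2,R3}
Step 5: reserve R4 A 8 -> on_hand[A=24 B=44 C=57] avail[A=8 B=39 C=57] open={R2,R3,R4}
Step 6: commit R2 -> on_hand[A=24 B=39 C=57] avail[A=8 B=39 C=57] open={R3,R4}
Step 7: commit R4 -> on_hand[A=16 B=39 C=57] avail[A=8 B=39 C=57] open={R3}
Step 8: commit R3 -> on_hand[A=8 B=39 C=57] avail[A=8 B=39 C=57] open={}
Step 9: reserve R5 A 3 -> on_hand[A=8 B=39 C=57] avail[A=5 B=39 C=57] open={R5}
Step 10: commit R5 -> on_hand[A=5 B=39 C=57] avail[A=5 B=39 C=57] open={}
Step 11: reserve R6 C 8 -> on_hand[A=5 B=39 C=57] avail[A=5 B=39 C=49] open={R6}
Step 12: commit R6 -> on_hand[A=5 B=39 C=49] avail[A=5 B=39 C=49] open={}
Step 13: reserve R7 C 1 -> on_hand[A=5 B=39 C=49] avail[A=5 B=39 C=48] open={R7}
Step 14: reserve R8 A 1 -> on_hand[A=5 B=39 C=49] avail[A=4 B=39 C=48] open={R7,R8}
Step 15: cancel R7 -> on_hand[A=5 B=39 C=49] avail[A=4 B=39 C=49] open={R8}
Step 16: cancel R8 -> on_hand[A=5 B=39 C=49] avail[A=5 B=39 C=49] open={}
Step 17: reserve R9 B 8 -> on_hand[A=5 B=39 C=49] avail[A=5 B=31 C=49] open={R9}
Step 18: commit R9 -> on_hand[A=5 B=31 C=49] avail[A=5 B=31 C=49] open={}
Step 19: reserve R10 A 4 -> on_hand[A=5 B=31 C=49] avail[A=1 B=31 C=49] open={R10}
Step 20: reserve R11 B 3 -> on_hand[A=5 B=31 C=49] avail[A=1 B=28 C=49] open={R10,R11}
Step 21: commit R11 -> on_hand[A=5 B=28 C=49] avail[A=1 B=28 C=49] open={R10}
Step 22: cancel R10 -> on_hand[A=5 B=28 C=49] avail[A=5 B=28 C=49] open={}
Step 23: reserve R12 C 6 -> on_hand[A=5 B=28 C=49] avail[A=5 B=28 C=43] open={R12}
Step 24: reserve R13 C 1 -> on_hand[A=5 B=28 C=49] avail[A=5 B=28 C=42] open={R12,R13}

Answer: A: 5
B: 28
C: 42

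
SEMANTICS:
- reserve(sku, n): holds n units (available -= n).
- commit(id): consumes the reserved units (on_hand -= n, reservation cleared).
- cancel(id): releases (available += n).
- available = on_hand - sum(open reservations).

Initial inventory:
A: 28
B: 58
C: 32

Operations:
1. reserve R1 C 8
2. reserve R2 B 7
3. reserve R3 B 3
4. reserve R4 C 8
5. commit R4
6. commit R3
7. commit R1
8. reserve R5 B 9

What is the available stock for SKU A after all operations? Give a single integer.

Answer: 28

Derivation:
Step 1: reserve R1 C 8 -> on_hand[A=28 B=58 C=32] avail[A=28 B=58 C=24] open={R1}
Step 2: reserve R2 B 7 -> on_hand[A=28 B=58 C=32] avail[A=28 B=51 C=24] open={R1,R2}
Step 3: reserve R3 B 3 -> on_hand[A=28 B=58 C=32] avail[A=28 B=48 C=24] open={R1,R2,R3}
Step 4: reserve R4 C 8 -> on_hand[A=28 B=58 C=32] avail[A=28 B=48 C=16] open={R1,R2,R3,R4}
Step 5: commit R4 -> on_hand[A=28 B=58 C=24] avail[A=28 B=48 C=16] open={R1,R2,R3}
Step 6: commit R3 -> on_hand[A=28 B=55 C=24] avail[A=28 B=48 C=16] open={R1,R2}
Step 7: commit R1 -> on_hand[A=28 B=55 C=16] avail[A=28 B=48 C=16] open={R2}
Step 8: reserve R5 B 9 -> on_hand[A=28 B=55 C=16] avail[A=28 B=39 C=16] open={R2,R5}
Final available[A] = 28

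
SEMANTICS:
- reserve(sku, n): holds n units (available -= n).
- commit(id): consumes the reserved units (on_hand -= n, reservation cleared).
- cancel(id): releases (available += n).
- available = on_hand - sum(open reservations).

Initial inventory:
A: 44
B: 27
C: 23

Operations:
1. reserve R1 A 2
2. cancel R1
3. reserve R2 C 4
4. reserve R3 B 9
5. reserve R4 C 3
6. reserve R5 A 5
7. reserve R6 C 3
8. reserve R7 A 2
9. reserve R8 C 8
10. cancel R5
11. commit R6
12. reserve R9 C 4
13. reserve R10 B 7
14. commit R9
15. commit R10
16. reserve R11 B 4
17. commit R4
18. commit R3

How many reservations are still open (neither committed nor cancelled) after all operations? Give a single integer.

Answer: 4

Derivation:
Step 1: reserve R1 A 2 -> on_hand[A=44 B=27 C=23] avail[A=42 B=27 C=23] open={R1}
Step 2: cancel R1 -> on_hand[A=44 B=27 C=23] avail[A=44 B=27 C=23] open={}
Step 3: reserve R2 C 4 -> on_hand[A=44 B=27 C=23] avail[A=44 B=27 C=19] open={R2}
Step 4: reserve R3 B 9 -> on_hand[A=44 B=27 C=23] avail[A=44 B=18 C=19] open={R2,R3}
Step 5: reserve R4 C 3 -> on_hand[A=44 B=27 C=23] avail[A=44 B=18 C=16] open={R2,R3,R4}
Step 6: reserve R5 A 5 -> on_hand[A=44 B=27 C=23] avail[A=39 B=18 C=16] open={R2,R3,R4,R5}
Step 7: reserve R6 C 3 -> on_hand[A=44 B=27 C=23] avail[A=39 B=18 C=13] open={R2,R3,R4,R5,R6}
Step 8: reserve R7 A 2 -> on_hand[A=44 B=27 C=23] avail[A=37 B=18 C=13] open={R2,R3,R4,R5,R6,R7}
Step 9: reserve R8 C 8 -> on_hand[A=44 B=27 C=23] avail[A=37 B=18 C=5] open={R2,R3,R4,R5,R6,R7,R8}
Step 10: cancel R5 -> on_hand[A=44 B=27 C=23] avail[A=42 B=18 C=5] open={R2,R3,R4,R6,R7,R8}
Step 11: commit R6 -> on_hand[A=44 B=27 C=20] avail[A=42 B=18 C=5] open={R2,R3,R4,R7,R8}
Step 12: reserve R9 C 4 -> on_hand[A=44 B=27 C=20] avail[A=42 B=18 C=1] open={R2,R3,R4,R7,R8,R9}
Step 13: reserve R10 B 7 -> on_hand[A=44 B=27 C=20] avail[A=42 B=11 C=1] open={R10,R2,R3,R4,R7,R8,R9}
Step 14: commit R9 -> on_hand[A=44 B=27 C=16] avail[A=42 B=11 C=1] open={R10,R2,R3,R4,R7,R8}
Step 15: commit R10 -> on_hand[A=44 B=20 C=16] avail[A=42 B=11 C=1] open={R2,R3,R4,R7,R8}
Step 16: reserve R11 B 4 -> on_hand[A=44 B=20 C=16] avail[A=42 B=7 C=1] open={R11,R2,R3,R4,R7,R8}
Step 17: commit R4 -> on_hand[A=44 B=20 C=13] avail[A=42 B=7 C=1] open={R11,R2,R3,R7,R8}
Step 18: commit R3 -> on_hand[A=44 B=11 C=13] avail[A=42 B=7 C=1] open={R11,R2,R7,R8}
Open reservations: ['R11', 'R2', 'R7', 'R8'] -> 4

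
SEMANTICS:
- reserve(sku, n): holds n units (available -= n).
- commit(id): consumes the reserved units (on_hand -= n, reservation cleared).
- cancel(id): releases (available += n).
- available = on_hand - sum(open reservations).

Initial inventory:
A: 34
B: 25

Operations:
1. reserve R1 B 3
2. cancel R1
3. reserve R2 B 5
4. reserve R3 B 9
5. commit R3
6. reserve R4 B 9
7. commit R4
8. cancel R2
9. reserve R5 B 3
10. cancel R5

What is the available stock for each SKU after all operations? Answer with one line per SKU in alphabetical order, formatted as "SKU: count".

Step 1: reserve R1 B 3 -> on_hand[A=34 B=25] avail[A=34 B=22] open={R1}
Step 2: cancel R1 -> on_hand[A=34 B=25] avail[A=34 B=25] open={}
Step 3: reserve R2 B 5 -> on_hand[A=34 B=25] avail[A=34 B=20] open={R2}
Step 4: reserve R3 B 9 -> on_hand[A=34 B=25] avail[A=34 B=11] open={R2,R3}
Step 5: commit R3 -> on_hand[A=34 B=16] avail[A=34 B=11] open={R2}
Step 6: reserve R4 B 9 -> on_hand[A=34 B=16] avail[A=34 B=2] open={R2,R4}
Step 7: commit R4 -> on_hand[A=34 B=7] avail[A=34 B=2] open={R2}
Step 8: cancel R2 -> on_hand[A=34 B=7] avail[A=34 B=7] open={}
Step 9: reserve R5 B 3 -> on_hand[A=34 B=7] avail[A=34 B=4] open={R5}
Step 10: cancel R5 -> on_hand[A=34 B=7] avail[A=34 B=7] open={}

Answer: A: 34
B: 7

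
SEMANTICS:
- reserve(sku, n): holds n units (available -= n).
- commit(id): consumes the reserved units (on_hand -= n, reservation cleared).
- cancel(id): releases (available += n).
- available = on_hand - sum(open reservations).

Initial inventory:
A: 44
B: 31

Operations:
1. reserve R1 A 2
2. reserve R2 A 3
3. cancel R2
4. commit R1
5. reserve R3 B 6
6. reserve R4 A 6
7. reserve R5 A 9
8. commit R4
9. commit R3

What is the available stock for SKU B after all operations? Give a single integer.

Step 1: reserve R1 A 2 -> on_hand[A=44 B=31] avail[A=42 B=31] open={R1}
Step 2: reserve R2 A 3 -> on_hand[A=44 B=31] avail[A=39 B=31] open={R1,R2}
Step 3: cancel R2 -> on_hand[A=44 B=31] avail[A=42 B=31] open={R1}
Step 4: commit R1 -> on_hand[A=42 B=31] avail[A=42 B=31] open={}
Step 5: reserve R3 B 6 -> on_hand[A=42 B=31] avail[A=42 B=25] open={R3}
Step 6: reserve R4 A 6 -> on_hand[A=42 B=31] avail[A=36 B=25] open={R3,R4}
Step 7: reserve R5 A 9 -> on_hand[A=42 B=31] avail[A=27 B=25] open={R3,R4,R5}
Step 8: commit R4 -> on_hand[A=36 B=31] avail[A=27 B=25] open={R3,R5}
Step 9: commit R3 -> on_hand[A=36 B=25] avail[A=27 B=25] open={R5}
Final available[B] = 25

Answer: 25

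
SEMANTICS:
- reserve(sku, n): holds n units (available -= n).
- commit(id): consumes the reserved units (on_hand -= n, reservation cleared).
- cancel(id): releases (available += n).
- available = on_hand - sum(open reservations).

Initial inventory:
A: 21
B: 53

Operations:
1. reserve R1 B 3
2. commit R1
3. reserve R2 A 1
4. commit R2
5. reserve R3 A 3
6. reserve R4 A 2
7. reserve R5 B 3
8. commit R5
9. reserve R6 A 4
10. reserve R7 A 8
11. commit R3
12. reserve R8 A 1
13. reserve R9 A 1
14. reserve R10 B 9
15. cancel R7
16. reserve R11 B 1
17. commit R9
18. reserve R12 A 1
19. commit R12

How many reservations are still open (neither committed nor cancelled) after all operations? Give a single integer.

Answer: 5

Derivation:
Step 1: reserve R1 B 3 -> on_hand[A=21 B=53] avail[A=21 B=50] open={R1}
Step 2: commit R1 -> on_hand[A=21 B=50] avail[A=21 B=50] open={}
Step 3: reserve R2 A 1 -> on_hand[A=21 B=50] avail[A=20 B=50] open={R2}
Step 4: commit R2 -> on_hand[A=20 B=50] avail[A=20 B=50] open={}
Step 5: reserve R3 A 3 -> on_hand[A=20 B=50] avail[A=17 B=50] open={R3}
Step 6: reserve R4 A 2 -> on_hand[A=20 B=50] avail[A=15 B=50] open={R3,R4}
Step 7: reserve R5 B 3 -> on_hand[A=20 B=50] avail[A=15 B=47] open={R3,R4,R5}
Step 8: commit R5 -> on_hand[A=20 B=47] avail[A=15 B=47] open={R3,R4}
Step 9: reserve R6 A 4 -> on_hand[A=20 B=47] avail[A=11 B=47] open={R3,R4,R6}
Step 10: reserve R7 A 8 -> on_hand[A=20 B=47] avail[A=3 B=47] open={R3,R4,R6,R7}
Step 11: commit R3 -> on_hand[A=17 B=47] avail[A=3 B=47] open={R4,R6,R7}
Step 12: reserve R8 A 1 -> on_hand[A=17 B=47] avail[A=2 B=47] open={R4,R6,R7,R8}
Step 13: reserve R9 A 1 -> on_hand[A=17 B=47] avail[A=1 B=47] open={R4,R6,R7,R8,R9}
Step 14: reserve R10 B 9 -> on_hand[A=17 B=47] avail[A=1 B=38] open={R10,R4,R6,R7,R8,R9}
Step 15: cancel R7 -> on_hand[A=17 B=47] avail[A=9 B=38] open={R10,R4,R6,R8,R9}
Step 16: reserve R11 B 1 -> on_hand[A=17 B=47] avail[A=9 B=37] open={R10,R11,R4,R6,R8,R9}
Step 17: commit R9 -> on_hand[A=16 B=47] avail[A=9 B=37] open={R10,R11,R4,R6,R8}
Step 18: reserve R12 A 1 -> on_hand[A=16 B=47] avail[A=8 B=37] open={R10,R11,R12,R4,R6,R8}
Step 19: commit R12 -> on_hand[A=15 B=47] avail[A=8 B=37] open={R10,R11,R4,R6,R8}
Open reservations: ['R10', 'R11', 'R4', 'R6', 'R8'] -> 5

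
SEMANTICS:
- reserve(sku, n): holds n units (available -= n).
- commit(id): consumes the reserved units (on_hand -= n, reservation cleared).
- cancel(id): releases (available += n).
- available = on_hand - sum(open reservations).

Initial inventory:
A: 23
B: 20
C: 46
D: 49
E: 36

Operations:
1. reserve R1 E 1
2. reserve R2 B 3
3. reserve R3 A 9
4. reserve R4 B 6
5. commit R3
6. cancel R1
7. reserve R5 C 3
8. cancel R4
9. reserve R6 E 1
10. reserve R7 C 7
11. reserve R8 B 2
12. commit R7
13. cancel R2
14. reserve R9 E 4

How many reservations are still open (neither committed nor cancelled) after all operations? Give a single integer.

Answer: 4

Derivation:
Step 1: reserve R1 E 1 -> on_hand[A=23 B=20 C=46 D=49 E=36] avail[A=23 B=20 C=46 D=49 E=35] open={R1}
Step 2: reserve R2 B 3 -> on_hand[A=23 B=20 C=46 D=49 E=36] avail[A=23 B=17 C=46 D=49 E=35] open={R1,R2}
Step 3: reserve R3 A 9 -> on_hand[A=23 B=20 C=46 D=49 E=36] avail[A=14 B=17 C=46 D=49 E=35] open={R1,R2,R3}
Step 4: reserve R4 B 6 -> on_hand[A=23 B=20 C=46 D=49 E=36] avail[A=14 B=11 C=46 D=49 E=35] open={R1,R2,R3,R4}
Step 5: commit R3 -> on_hand[A=14 B=20 C=46 D=49 E=36] avail[A=14 B=11 C=46 D=49 E=35] open={R1,R2,R4}
Step 6: cancel R1 -> on_hand[A=14 B=20 C=46 D=49 E=36] avail[A=14 B=11 C=46 D=49 E=36] open={R2,R4}
Step 7: reserve R5 C 3 -> on_hand[A=14 B=20 C=46 D=49 E=36] avail[A=14 B=11 C=43 D=49 E=36] open={R2,R4,R5}
Step 8: cancel R4 -> on_hand[A=14 B=20 C=46 D=49 E=36] avail[A=14 B=17 C=43 D=49 E=36] open={R2,R5}
Step 9: reserve R6 E 1 -> on_hand[A=14 B=20 C=46 D=49 E=36] avail[A=14 B=17 C=43 D=49 E=35] open={R2,R5,R6}
Step 10: reserve R7 C 7 -> on_hand[A=14 B=20 C=46 D=49 E=36] avail[A=14 B=17 C=36 D=49 E=35] open={R2,R5,R6,R7}
Step 11: reserve R8 B 2 -> on_hand[A=14 B=20 C=46 D=49 E=36] avail[A=14 B=15 C=36 D=49 E=35] open={R2,R5,R6,R7,R8}
Step 12: commit R7 -> on_hand[A=14 B=20 C=39 D=49 E=36] avail[A=14 B=15 C=36 D=49 E=35] open={R2,R5,R6,R8}
Step 13: cancel R2 -> on_hand[A=14 B=20 C=39 D=49 E=36] avail[A=14 B=18 C=36 D=49 E=35] open={R5,R6,R8}
Step 14: reserve R9 E 4 -> on_hand[A=14 B=20 C=39 D=49 E=36] avail[A=14 B=18 C=36 D=49 E=31] open={R5,R6,R8,R9}
Open reservations: ['R5', 'R6', 'R8', 'R9'] -> 4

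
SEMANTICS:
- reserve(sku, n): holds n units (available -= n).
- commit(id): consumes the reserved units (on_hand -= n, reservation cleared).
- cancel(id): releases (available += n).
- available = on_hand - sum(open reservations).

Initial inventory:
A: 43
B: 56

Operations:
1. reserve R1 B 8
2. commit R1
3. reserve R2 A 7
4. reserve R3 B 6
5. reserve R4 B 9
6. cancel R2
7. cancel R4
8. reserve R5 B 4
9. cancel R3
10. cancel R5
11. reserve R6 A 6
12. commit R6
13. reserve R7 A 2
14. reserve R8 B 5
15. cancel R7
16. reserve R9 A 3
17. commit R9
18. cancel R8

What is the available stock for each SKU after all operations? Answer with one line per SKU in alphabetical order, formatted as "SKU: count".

Answer: A: 34
B: 48

Derivation:
Step 1: reserve R1 B 8 -> on_hand[A=43 B=56] avail[A=43 B=48] open={R1}
Step 2: commit R1 -> on_hand[A=43 B=48] avail[A=43 B=48] open={}
Step 3: reserve R2 A 7 -> on_hand[A=43 B=48] avail[A=36 B=48] open={R2}
Step 4: reserve R3 B 6 -> on_hand[A=43 B=48] avail[A=36 B=42] open={R2,R3}
Step 5: reserve R4 B 9 -> on_hand[A=43 B=48] avail[A=36 B=33] open={R2,R3,R4}
Step 6: cancel R2 -> on_hand[A=43 B=48] avail[A=43 B=33] open={R3,R4}
Step 7: cancel R4 -> on_hand[A=43 B=48] avail[A=43 B=42] open={R3}
Step 8: reserve R5 B 4 -> on_hand[A=43 B=48] avail[A=43 B=38] open={R3,R5}
Step 9: cancel R3 -> on_hand[A=43 B=48] avail[A=43 B=44] open={R5}
Step 10: cancel R5 -> on_hand[A=43 B=48] avail[A=43 B=48] open={}
Step 11: reserve R6 A 6 -> on_hand[A=43 B=48] avail[A=37 B=48] open={R6}
Step 12: commit R6 -> on_hand[A=37 B=48] avail[A=37 B=48] open={}
Step 13: reserve R7 A 2 -> on_hand[A=37 B=48] avail[A=35 B=48] open={R7}
Step 14: reserve R8 B 5 -> on_hand[A=37 B=48] avail[A=35 B=43] open={R7,R8}
Step 15: cancel R7 -> on_hand[A=37 B=48] avail[A=37 B=43] open={R8}
Step 16: reserve R9 A 3 -> on_hand[A=37 B=48] avail[A=34 B=43] open={R8,R9}
Step 17: commit R9 -> on_hand[A=34 B=48] avail[A=34 B=43] open={R8}
Step 18: cancel R8 -> on_hand[A=34 B=48] avail[A=34 B=48] open={}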